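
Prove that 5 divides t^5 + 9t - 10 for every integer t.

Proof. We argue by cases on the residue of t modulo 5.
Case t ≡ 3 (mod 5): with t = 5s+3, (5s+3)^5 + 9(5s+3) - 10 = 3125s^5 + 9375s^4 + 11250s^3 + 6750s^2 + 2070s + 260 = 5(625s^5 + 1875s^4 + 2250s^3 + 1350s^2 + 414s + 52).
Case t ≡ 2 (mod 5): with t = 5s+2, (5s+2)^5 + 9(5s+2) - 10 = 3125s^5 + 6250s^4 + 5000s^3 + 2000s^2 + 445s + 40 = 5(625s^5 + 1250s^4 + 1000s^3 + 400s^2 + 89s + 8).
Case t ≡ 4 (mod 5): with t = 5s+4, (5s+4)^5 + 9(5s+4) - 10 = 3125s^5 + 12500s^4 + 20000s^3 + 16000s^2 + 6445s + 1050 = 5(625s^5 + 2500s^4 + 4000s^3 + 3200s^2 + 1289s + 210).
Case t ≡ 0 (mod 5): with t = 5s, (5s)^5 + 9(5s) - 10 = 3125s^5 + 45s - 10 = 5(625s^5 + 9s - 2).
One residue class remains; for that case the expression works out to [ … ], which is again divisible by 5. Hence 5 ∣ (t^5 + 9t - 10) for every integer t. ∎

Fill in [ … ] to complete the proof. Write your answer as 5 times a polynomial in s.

5(625s^5 + 625s^4 + 250s^3 + 50s^2 + 14s)

Only t ≡ 1 (mod 5) is unaccounted for. Put t = 5s+1:
(5s+1)^5 + 9(5s+1) - 10 expands to 3125s^5 + 3125s^4 + 1250s^3 + 250s^2 + 70s,
and factoring out 5 leaves 5(625s^5 + 625s^4 + 250s^3 + 50s^2 + 14s).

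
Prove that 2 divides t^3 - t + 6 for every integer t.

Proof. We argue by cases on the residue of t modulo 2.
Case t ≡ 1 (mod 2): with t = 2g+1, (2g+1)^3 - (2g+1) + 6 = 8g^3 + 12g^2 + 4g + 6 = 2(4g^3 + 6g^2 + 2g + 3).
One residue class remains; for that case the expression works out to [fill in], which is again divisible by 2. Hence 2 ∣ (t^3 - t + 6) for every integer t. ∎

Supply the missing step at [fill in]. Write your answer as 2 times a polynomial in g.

2(4g^3 - g + 3)

The residues treated are {1}, so the missing case is t ≡ 0 (mod 2); write t = 2g.
Then (2g)^3 - (2g) + 6 = 8g^3 - 2g + 6 = 2(4g^3 - g + 3).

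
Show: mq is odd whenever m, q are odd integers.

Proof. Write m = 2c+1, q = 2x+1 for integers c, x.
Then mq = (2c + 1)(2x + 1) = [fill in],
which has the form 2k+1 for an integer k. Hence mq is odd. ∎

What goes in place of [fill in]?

2(2cx + c + x) + 1

Expanding: (2c + 1)(2x + 1) = 4cx + 2c + 2x + 1.
Every term except the constant is even, so this is 2(2cx + c + x) + 1,
and 2cx + c + x ∈ ℤ gives the required form.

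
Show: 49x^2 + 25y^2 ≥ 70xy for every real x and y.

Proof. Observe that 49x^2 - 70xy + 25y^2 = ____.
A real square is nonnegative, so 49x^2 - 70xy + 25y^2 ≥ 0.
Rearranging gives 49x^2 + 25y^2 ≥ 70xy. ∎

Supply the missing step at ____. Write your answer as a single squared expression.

(7x - 5y)^2

The leading and trailing coefficients are 7^2 and 5^2, and 70 = 2·7·5, so the trinomial is (7x - 5y)^2.
Hence 49x^2 - 70xy + 25y^2 ≥ 0.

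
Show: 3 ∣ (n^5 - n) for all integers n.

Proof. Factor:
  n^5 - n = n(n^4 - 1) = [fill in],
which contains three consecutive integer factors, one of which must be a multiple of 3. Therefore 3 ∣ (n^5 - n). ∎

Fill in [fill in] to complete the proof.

(n - 1)n(n + 1)(n^2 + 1)

n^4 - 1 = (n^2 - 1)(n^2 + 1), and n^2 - 1 = (n-1)(n+1).
So n(n^4 - 1) = (n - 1)n(n + 1)(n^2 + 1).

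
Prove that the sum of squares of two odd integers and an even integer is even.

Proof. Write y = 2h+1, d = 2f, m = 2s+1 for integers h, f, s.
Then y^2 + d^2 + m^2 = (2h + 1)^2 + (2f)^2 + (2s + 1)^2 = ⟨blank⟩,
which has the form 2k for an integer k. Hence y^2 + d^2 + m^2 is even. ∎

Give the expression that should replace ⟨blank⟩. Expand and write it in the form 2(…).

2(2f^2 + 2h^2 + 2h + 2s^2 + 2s + 1)

Expanding: (2h + 1)^2 + (2f)^2 + (2s + 1)^2 = 4f^2 + 4h^2 + 4h + 4s^2 + 4s + 2.
Every term is even; pulling out the factor of 2 gives 2(2f^2 + 2h^2 + 2h + 2s^2 + 2s + 1).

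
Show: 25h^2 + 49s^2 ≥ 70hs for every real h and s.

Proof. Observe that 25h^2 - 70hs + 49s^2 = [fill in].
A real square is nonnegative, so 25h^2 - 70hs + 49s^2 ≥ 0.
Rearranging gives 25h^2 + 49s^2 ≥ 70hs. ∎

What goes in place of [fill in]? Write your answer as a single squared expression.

The leading and trailing coefficients are 5^2 and 7^2, and 70 = 2·5·7, so the trinomial is (5h - 7s)^2.
Hence 25h^2 - 70hs + 49s^2 ≥ 0.

(5h - 7s)^2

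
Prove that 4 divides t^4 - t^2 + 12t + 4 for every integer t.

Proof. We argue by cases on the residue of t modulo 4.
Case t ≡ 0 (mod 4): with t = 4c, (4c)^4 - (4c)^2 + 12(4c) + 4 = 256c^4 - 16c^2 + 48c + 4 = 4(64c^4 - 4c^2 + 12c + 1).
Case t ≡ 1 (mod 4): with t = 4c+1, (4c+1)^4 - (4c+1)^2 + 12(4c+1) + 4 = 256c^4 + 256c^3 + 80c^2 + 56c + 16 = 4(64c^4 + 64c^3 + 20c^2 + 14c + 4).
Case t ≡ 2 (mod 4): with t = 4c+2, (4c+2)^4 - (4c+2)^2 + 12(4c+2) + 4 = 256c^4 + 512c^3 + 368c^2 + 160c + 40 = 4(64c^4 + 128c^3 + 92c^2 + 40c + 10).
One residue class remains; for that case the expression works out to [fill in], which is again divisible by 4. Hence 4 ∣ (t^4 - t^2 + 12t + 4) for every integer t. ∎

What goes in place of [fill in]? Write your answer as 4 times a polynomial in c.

The residues treated are {0, 1, 2}, so the missing case is t ≡ 3 (mod 4); write t = 4c+3.
Then (4c+3)^4 - (4c+3)^2 + 12(4c+3) + 4 = 256c^4 + 768c^3 + 848c^2 + 456c + 112 = 4(64c^4 + 192c^3 + 212c^2 + 114c + 28).

4(64c^4 + 192c^3 + 212c^2 + 114c + 28)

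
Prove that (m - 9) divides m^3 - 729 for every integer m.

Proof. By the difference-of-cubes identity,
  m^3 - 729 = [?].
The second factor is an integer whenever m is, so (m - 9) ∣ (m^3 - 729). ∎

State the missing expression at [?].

a^3 - b^3 = (a - b)(a^2 + ab + b^2). With a = m, b = 9:
m^3 - 729 = (m - 9)(m^2 + 9m + 81).

(m - 9)(m^2 + 9m + 81)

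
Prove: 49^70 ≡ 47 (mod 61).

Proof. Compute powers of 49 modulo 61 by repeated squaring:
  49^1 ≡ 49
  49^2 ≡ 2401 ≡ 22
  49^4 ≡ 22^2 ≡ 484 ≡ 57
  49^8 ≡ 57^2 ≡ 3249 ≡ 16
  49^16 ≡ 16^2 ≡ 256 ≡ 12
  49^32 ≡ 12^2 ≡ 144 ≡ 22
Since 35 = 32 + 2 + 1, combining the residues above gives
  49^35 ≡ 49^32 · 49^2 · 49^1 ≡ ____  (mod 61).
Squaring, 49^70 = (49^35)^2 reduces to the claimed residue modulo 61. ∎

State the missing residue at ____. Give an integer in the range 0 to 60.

48

49^32 · 49^2 · 49^1 ≡ 22 · 22 · 49 = 23716.
23716 mod 61 = 48, so 49^35 ≡ 48 (mod 61).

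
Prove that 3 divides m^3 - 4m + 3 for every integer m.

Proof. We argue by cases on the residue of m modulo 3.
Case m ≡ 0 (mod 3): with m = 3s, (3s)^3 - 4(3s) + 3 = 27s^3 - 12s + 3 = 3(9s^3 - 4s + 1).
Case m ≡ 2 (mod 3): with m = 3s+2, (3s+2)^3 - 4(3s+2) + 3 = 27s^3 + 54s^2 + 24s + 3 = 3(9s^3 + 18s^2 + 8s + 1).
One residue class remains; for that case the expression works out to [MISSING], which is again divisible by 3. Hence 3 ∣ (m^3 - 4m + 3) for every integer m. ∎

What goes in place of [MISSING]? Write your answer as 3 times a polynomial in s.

3(9s^3 + 9s^2 - s)

The residues treated are {0, 2}, so the missing case is m ≡ 1 (mod 3); write m = 3s+1.
Then (3s+1)^3 - 4(3s+1) + 3 = 27s^3 + 27s^2 - 3s = 3(9s^3 + 9s^2 - s).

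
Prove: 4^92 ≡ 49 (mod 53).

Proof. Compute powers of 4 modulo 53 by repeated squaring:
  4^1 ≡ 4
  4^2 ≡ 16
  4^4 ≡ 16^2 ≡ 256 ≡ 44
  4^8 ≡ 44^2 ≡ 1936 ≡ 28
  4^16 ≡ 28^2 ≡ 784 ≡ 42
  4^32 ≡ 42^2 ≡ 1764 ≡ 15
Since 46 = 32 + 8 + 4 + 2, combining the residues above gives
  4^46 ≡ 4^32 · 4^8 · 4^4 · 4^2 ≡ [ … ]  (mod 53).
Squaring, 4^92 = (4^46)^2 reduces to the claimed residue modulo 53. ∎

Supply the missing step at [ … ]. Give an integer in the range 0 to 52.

46

Multiply the listed residues: 15 · 28 · 44 · 16 = 420 → 18480 → 295680.
Reducing modulo 53: 295680 = 5578·53 + 46, so 4^46 ≡ 46.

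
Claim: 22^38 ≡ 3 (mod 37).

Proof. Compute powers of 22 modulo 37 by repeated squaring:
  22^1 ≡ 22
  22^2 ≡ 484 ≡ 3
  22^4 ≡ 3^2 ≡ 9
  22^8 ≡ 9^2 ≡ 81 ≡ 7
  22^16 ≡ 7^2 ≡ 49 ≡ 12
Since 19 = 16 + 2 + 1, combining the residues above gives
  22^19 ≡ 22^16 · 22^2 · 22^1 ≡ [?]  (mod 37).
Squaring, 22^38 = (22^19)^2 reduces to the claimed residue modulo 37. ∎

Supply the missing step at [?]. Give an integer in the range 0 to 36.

22^16 · 22^2 · 22^1 ≡ 12 · 3 · 22 = 792.
792 mod 37 = 15, so 22^19 ≡ 15 (mod 37).

15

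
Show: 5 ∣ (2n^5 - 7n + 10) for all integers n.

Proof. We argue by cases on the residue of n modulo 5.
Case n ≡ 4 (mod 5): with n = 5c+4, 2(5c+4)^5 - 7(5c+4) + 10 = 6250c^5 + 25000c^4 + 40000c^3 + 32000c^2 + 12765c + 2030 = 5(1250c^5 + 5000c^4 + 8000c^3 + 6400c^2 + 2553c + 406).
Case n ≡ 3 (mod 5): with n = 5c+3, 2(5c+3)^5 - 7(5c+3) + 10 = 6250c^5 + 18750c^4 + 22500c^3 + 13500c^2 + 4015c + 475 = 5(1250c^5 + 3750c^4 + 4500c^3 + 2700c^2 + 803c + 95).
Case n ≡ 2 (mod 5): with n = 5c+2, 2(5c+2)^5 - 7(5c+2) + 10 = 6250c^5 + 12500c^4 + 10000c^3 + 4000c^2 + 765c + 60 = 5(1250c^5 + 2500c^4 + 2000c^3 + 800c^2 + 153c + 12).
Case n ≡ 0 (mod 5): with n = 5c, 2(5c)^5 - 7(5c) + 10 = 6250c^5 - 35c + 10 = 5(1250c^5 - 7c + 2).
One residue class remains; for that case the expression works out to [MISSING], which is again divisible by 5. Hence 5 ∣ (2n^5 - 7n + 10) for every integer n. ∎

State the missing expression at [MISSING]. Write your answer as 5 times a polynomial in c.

5(1250c^5 + 1250c^4 + 500c^3 + 100c^2 + 3c + 1)

The residues treated are {4, 3, 2, 0}, so the missing case is n ≡ 1 (mod 5); write n = 5c+1.
Then 2(5c+1)^5 - 7(5c+1) + 10 = 6250c^5 + 6250c^4 + 2500c^3 + 500c^2 + 15c + 5 = 5(1250c^5 + 1250c^4 + 500c^3 + 100c^2 + 3c + 1).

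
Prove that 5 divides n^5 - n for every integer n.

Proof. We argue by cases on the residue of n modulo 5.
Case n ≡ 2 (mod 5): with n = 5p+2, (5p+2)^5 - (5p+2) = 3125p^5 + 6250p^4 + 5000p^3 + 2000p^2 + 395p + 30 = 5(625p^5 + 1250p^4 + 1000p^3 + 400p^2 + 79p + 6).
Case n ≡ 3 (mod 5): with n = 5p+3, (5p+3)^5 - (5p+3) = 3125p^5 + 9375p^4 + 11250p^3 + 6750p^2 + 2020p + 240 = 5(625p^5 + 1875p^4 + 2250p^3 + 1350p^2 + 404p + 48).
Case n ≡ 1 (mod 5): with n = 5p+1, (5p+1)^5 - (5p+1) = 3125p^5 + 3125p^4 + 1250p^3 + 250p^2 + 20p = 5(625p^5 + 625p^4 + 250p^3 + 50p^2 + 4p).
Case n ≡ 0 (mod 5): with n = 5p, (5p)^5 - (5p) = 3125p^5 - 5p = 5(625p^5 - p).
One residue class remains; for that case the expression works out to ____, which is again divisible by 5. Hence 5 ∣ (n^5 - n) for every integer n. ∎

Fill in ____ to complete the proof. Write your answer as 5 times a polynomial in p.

5(625p^5 + 2500p^4 + 4000p^3 + 3200p^2 + 1279p + 204)

Only n ≡ 4 (mod 5) is unaccounted for. Put n = 5p+4:
(5p+4)^5 - (5p+4) expands to 3125p^5 + 12500p^4 + 20000p^3 + 16000p^2 + 6395p + 1020,
and factoring out 5 leaves 5(625p^5 + 2500p^4 + 4000p^3 + 3200p^2 + 1279p + 204).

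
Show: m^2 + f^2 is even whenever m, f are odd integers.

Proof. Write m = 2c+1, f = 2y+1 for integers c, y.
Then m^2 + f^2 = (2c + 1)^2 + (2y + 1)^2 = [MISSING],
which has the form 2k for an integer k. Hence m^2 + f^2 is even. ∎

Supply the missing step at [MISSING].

2(2c^2 + 2c + 2y^2 + 2y + 1)

(2c + 1)^2 + (2y + 1)^2 = 4c^2 + 4c + 4y^2 + 4y + 2
= 2(2c^2 + 2c + 2y^2 + 2y + 1).
Since 2c^2 + 2c + 2y^2 + 2y + 1 is an integer, the sum of squares is of the form 2k for an integer k.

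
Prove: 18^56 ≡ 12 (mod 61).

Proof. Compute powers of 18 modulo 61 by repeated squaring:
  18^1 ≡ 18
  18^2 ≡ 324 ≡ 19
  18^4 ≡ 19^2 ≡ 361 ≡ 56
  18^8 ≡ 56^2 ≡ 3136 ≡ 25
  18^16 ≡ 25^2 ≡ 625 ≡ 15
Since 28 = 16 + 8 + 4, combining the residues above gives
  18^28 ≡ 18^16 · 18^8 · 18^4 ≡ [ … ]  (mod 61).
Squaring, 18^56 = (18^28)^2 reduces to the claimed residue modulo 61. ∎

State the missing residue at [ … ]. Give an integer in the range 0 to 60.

16

18^16 · 18^8 · 18^4 ≡ 15 · 25 · 56 = 21000.
21000 mod 61 = 16, so 18^28 ≡ 16 (mod 61).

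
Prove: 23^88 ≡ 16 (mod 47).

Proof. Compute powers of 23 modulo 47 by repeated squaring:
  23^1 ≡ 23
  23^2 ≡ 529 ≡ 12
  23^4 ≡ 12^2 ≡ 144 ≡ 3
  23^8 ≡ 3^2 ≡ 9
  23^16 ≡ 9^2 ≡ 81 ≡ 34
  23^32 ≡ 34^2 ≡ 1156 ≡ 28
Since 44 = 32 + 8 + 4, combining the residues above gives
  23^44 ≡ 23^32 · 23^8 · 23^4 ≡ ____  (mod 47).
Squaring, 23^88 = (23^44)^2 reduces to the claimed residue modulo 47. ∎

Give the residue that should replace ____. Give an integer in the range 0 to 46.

23^32 · 23^8 · 23^4 ≡ 28 · 9 · 3 = 756.
756 mod 47 = 4, so 23^44 ≡ 4 (mod 47).

4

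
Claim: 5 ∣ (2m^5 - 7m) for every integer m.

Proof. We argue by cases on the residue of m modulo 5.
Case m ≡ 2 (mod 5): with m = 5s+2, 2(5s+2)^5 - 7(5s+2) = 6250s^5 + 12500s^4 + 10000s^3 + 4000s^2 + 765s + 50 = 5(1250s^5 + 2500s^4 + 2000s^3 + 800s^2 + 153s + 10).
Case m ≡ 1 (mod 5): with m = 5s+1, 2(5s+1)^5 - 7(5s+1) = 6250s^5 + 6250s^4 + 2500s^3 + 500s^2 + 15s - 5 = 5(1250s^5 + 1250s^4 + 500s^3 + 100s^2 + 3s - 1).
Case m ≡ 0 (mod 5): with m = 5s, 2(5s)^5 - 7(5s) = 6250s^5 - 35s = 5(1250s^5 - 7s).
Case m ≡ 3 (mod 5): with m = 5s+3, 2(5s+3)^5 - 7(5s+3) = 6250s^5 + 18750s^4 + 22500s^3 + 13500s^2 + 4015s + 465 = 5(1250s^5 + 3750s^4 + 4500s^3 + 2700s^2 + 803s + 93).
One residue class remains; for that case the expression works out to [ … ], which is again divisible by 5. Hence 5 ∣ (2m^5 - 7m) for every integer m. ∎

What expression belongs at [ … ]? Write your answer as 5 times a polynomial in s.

Only m ≡ 4 (mod 5) is unaccounted for. Put m = 5s+4:
2(5s+4)^5 - 7(5s+4) expands to 6250s^5 + 25000s^4 + 40000s^3 + 32000s^2 + 12765s + 2020,
and factoring out 5 leaves 5(1250s^5 + 5000s^4 + 8000s^3 + 6400s^2 + 2553s + 404).

5(1250s^5 + 5000s^4 + 8000s^3 + 6400s^2 + 2553s + 404)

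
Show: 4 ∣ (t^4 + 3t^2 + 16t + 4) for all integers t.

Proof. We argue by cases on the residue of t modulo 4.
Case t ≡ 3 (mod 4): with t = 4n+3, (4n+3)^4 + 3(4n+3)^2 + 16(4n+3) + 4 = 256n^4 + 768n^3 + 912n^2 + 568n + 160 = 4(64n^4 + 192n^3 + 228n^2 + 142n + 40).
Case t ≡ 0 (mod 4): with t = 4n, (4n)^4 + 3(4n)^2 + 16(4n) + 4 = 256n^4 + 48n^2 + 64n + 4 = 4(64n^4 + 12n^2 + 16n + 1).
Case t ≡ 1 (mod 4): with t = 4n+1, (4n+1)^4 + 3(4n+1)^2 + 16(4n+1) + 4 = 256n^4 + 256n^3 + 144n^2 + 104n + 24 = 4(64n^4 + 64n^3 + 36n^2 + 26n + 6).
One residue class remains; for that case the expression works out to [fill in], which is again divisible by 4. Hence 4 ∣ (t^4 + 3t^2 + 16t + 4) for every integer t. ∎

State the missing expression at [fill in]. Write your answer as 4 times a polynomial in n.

Only t ≡ 2 (mod 4) is unaccounted for. Put t = 4n+2:
(4n+2)^4 + 3(4n+2)^2 + 16(4n+2) + 4 expands to 256n^4 + 512n^3 + 432n^2 + 240n + 64,
and factoring out 4 leaves 4(64n^4 + 128n^3 + 108n^2 + 60n + 16).

4(64n^4 + 128n^3 + 108n^2 + 60n + 16)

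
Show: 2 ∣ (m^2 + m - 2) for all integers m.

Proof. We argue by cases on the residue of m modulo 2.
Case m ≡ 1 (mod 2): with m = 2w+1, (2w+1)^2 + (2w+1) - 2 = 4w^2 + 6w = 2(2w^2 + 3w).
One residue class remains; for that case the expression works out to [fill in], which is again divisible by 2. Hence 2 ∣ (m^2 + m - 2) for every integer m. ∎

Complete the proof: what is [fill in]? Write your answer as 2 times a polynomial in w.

Only m ≡ 0 (mod 2) is unaccounted for. Put m = 2w:
(2w)^2 + (2w) - 2 expands to 4w^2 + 2w - 2,
and factoring out 2 leaves 2(2w^2 + w - 1).

2(2w^2 + w - 1)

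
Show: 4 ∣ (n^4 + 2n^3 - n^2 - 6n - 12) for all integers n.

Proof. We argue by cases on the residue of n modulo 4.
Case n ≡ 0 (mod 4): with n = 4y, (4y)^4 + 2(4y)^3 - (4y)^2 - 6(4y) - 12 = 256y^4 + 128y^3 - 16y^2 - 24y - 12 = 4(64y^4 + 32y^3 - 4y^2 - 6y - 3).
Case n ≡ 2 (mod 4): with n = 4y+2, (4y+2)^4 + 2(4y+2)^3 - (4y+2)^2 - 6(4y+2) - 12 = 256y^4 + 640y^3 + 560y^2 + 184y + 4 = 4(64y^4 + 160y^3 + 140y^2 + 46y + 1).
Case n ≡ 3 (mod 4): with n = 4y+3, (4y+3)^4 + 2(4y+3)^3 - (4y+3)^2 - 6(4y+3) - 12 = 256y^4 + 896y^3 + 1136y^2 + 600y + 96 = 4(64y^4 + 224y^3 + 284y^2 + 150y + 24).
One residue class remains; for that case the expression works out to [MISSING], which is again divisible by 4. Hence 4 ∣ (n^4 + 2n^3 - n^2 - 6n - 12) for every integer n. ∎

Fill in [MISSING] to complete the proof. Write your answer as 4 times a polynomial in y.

The residues treated are {0, 2, 3}, so the missing case is n ≡ 1 (mod 4); write n = 4y+1.
Then (4y+1)^4 + 2(4y+1)^3 - (4y+1)^2 - 6(4y+1) - 12 = 256y^4 + 384y^3 + 176y^2 + 8y - 16 = 4(64y^4 + 96y^3 + 44y^2 + 2y - 4).

4(64y^4 + 96y^3 + 44y^2 + 2y - 4)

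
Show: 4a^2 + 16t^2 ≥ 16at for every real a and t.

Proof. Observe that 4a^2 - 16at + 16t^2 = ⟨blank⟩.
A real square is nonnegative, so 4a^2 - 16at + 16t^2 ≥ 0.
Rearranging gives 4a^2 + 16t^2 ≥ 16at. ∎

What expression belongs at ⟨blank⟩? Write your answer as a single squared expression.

The leading and trailing coefficients are 2^2 and 4^2, and 16 = 2·2·4, so the trinomial is (2a - 4t)^2.
Hence 4a^2 - 16at + 16t^2 ≥ 0.

(2a - 4t)^2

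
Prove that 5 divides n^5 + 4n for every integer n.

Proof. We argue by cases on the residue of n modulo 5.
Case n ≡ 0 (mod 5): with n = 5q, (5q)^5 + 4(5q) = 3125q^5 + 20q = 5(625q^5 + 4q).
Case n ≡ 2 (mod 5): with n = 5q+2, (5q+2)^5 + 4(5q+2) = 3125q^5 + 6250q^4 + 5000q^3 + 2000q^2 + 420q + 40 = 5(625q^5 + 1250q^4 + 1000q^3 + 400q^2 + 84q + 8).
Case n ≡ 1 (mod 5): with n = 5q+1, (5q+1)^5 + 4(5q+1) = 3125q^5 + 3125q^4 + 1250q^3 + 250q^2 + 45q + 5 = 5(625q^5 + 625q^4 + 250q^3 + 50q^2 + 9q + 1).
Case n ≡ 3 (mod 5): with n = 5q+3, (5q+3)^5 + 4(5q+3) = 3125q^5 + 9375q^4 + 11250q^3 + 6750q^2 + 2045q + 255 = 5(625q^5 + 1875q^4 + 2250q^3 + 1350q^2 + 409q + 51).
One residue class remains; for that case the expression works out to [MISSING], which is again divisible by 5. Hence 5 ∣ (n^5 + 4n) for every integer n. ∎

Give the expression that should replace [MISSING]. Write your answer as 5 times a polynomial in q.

5(625q^5 + 2500q^4 + 4000q^3 + 3200q^2 + 1284q + 208)

The residues treated are {0, 2, 1, 3}, so the missing case is n ≡ 4 (mod 5); write n = 5q+4.
Then (5q+4)^5 + 4(5q+4) = 3125q^5 + 12500q^4 + 20000q^3 + 16000q^2 + 6420q + 1040 = 5(625q^5 + 2500q^4 + 4000q^3 + 3200q^2 + 1284q + 208).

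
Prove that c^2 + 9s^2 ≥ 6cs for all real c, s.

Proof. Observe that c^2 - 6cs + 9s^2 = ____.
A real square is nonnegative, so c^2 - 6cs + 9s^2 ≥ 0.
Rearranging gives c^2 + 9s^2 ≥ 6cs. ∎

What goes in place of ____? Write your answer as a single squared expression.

The leading and trailing coefficients are 1^2 and 3^2, and 6 = 2·1·3, so the trinomial is (c - 3s)^2.
Hence c^2 - 6cs + 9s^2 ≥ 0.

(c - 3s)^2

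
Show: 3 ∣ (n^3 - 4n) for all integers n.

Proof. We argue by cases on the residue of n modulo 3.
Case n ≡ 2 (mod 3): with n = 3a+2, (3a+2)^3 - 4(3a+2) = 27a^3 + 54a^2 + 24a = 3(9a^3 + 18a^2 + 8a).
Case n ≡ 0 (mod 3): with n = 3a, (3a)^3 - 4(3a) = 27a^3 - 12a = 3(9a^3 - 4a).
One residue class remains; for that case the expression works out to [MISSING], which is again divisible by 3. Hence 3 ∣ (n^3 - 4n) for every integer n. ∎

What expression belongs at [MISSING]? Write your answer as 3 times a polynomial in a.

3(9a^3 + 9a^2 - a - 1)

Only n ≡ 1 (mod 3) is unaccounted for. Put n = 3a+1:
(3a+1)^3 - 4(3a+1) expands to 27a^3 + 27a^2 - 3a - 3,
and factoring out 3 leaves 3(9a^3 + 9a^2 - a - 1).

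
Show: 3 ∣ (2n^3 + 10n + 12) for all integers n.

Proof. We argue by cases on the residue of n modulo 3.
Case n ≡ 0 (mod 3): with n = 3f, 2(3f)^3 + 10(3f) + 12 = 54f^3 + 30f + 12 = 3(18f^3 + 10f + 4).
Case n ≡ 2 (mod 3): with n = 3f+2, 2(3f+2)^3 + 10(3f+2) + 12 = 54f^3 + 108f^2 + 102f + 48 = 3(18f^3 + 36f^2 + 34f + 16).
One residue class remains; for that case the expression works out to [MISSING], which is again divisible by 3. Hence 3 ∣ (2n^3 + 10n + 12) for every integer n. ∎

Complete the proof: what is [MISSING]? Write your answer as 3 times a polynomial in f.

The residues treated are {0, 2}, so the missing case is n ≡ 1 (mod 3); write n = 3f+1.
Then 2(3f+1)^3 + 10(3f+1) + 12 = 54f^3 + 54f^2 + 48f + 24 = 3(18f^3 + 18f^2 + 16f + 8).

3(18f^3 + 18f^2 + 16f + 8)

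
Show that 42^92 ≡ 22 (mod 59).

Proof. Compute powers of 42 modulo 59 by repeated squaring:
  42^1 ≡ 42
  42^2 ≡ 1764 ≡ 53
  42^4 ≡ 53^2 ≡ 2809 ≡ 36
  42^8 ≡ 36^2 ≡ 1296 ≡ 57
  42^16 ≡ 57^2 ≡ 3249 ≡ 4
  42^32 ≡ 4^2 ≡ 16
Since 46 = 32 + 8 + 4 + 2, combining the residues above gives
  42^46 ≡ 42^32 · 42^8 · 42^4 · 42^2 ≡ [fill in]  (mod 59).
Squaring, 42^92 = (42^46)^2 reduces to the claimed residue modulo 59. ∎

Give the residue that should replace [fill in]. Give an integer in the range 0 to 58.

9

Multiply the listed residues: 16 · 57 · 36 · 53 = 912 → 32832 → 1740096.
Reducing modulo 59: 1740096 = 29493·59 + 9, so 42^46 ≡ 9.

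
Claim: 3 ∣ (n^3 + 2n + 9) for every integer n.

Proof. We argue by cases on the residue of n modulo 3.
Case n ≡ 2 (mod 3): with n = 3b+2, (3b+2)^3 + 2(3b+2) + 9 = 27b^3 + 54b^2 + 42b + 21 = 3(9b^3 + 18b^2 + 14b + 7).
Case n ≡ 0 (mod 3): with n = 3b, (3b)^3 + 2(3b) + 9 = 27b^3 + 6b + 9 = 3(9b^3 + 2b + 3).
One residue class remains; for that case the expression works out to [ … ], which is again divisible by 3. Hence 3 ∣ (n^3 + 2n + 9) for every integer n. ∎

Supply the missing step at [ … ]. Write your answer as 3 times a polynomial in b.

3(9b^3 + 9b^2 + 5b + 4)

Only n ≡ 1 (mod 3) is unaccounted for. Put n = 3b+1:
(3b+1)^3 + 2(3b+1) + 9 expands to 27b^3 + 27b^2 + 15b + 12,
and factoring out 3 leaves 3(9b^3 + 9b^2 + 5b + 4).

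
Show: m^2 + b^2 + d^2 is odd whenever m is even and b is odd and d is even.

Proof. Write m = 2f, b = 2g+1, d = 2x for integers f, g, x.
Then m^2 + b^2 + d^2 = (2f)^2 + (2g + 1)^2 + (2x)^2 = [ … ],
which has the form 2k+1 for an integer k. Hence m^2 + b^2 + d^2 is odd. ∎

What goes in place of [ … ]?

Expanding: (2f)^2 + (2g + 1)^2 + (2x)^2 = 4f^2 + 4g^2 + 4g + 4x^2 + 1.
Every term except the constant is even, so this is 2(2f^2 + 2g^2 + 2g + 2x^2) + 1,
and 2f^2 + 2g^2 + 2g + 2x^2 ∈ ℤ gives the required form.

2(2f^2 + 2g^2 + 2g + 2x^2) + 1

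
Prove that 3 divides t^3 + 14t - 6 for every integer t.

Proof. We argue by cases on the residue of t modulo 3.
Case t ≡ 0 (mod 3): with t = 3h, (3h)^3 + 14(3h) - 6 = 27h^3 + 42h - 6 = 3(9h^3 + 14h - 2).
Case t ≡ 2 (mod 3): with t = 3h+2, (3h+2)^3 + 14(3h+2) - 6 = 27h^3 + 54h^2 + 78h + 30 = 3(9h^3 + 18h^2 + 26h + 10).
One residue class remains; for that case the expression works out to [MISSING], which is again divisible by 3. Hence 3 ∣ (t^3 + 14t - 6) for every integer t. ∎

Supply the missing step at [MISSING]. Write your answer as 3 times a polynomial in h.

Only t ≡ 1 (mod 3) is unaccounted for. Put t = 3h+1:
(3h+1)^3 + 14(3h+1) - 6 expands to 27h^3 + 27h^2 + 51h + 9,
and factoring out 3 leaves 3(9h^3 + 9h^2 + 17h + 3).

3(9h^3 + 9h^2 + 17h + 3)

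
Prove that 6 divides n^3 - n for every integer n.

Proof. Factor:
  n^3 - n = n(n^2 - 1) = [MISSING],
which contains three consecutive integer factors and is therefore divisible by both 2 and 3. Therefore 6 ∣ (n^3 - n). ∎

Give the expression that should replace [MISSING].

n(n^2 - 1) = n(n - 1)(n + 1) = (n - 1)n(n + 1).
These three factors are consecutive integers, so their product is divisible by 6.

(n - 1)n(n + 1)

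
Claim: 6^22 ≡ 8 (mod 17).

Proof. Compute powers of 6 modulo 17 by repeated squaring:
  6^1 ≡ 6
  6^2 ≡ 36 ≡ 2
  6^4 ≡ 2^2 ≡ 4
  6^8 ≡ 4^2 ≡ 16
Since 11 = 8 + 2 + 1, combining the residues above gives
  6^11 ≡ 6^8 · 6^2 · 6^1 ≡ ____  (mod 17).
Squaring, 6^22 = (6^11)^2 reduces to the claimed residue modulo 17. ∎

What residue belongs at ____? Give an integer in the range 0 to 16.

5

6^8 · 6^2 · 6^1 ≡ 16 · 2 · 6 = 192.
192 mod 17 = 5, so 6^11 ≡ 5 (mod 17).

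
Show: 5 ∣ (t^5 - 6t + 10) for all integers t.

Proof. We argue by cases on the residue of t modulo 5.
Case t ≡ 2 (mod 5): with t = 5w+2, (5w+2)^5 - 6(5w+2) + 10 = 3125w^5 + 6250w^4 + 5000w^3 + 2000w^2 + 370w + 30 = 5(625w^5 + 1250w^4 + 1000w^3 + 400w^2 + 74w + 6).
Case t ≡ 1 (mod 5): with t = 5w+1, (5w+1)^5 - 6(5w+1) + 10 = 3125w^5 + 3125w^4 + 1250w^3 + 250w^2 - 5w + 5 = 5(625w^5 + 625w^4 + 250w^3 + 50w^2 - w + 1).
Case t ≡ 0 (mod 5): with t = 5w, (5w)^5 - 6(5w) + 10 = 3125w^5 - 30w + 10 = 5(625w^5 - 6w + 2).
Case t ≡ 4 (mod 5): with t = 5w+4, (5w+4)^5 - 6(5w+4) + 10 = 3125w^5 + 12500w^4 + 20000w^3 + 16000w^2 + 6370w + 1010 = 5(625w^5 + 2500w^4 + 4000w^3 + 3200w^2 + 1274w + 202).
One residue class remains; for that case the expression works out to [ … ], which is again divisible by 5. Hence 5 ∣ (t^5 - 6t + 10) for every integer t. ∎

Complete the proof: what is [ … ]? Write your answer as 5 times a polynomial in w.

The residues treated are {2, 1, 0, 4}, so the missing case is t ≡ 3 (mod 5); write t = 5w+3.
Then (5w+3)^5 - 6(5w+3) + 10 = 3125w^5 + 9375w^4 + 11250w^3 + 6750w^2 + 1995w + 235 = 5(625w^5 + 1875w^4 + 2250w^3 + 1350w^2 + 399w + 47).

5(625w^5 + 1875w^4 + 2250w^3 + 1350w^2 + 399w + 47)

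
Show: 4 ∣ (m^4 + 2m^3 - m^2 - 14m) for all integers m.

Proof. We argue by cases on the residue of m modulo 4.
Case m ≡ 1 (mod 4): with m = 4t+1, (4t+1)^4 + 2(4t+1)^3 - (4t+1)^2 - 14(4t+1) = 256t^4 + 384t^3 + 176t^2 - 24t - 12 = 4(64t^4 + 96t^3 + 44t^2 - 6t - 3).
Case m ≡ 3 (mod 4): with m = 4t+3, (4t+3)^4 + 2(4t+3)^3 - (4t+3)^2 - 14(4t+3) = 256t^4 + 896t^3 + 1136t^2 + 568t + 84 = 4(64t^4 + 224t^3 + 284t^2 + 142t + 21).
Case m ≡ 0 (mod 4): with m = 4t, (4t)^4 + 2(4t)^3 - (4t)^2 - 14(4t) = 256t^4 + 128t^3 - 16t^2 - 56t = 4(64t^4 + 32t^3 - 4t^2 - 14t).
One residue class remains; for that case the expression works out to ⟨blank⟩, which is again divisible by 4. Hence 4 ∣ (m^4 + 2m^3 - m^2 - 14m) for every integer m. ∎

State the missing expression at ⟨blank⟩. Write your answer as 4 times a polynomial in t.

The residues treated are {1, 3, 0}, so the missing case is m ≡ 2 (mod 4); write m = 4t+2.
Then (4t+2)^4 + 2(4t+2)^3 - (4t+2)^2 - 14(4t+2) = 256t^4 + 640t^3 + 560t^2 + 152t = 4(64t^4 + 160t^3 + 140t^2 + 38t).

4(64t^4 + 160t^3 + 140t^2 + 38t)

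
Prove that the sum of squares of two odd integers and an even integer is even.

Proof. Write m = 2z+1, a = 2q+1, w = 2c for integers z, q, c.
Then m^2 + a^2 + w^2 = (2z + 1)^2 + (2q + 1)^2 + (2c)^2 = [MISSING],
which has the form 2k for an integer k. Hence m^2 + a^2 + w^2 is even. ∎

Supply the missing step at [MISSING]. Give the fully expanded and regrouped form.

Expanding: (2z + 1)^2 + (2q + 1)^2 + (2c)^2 = 4c^2 + 4q^2 + 4q + 4z^2 + 4z + 2.
Every term is even; pulling out the factor of 2 gives 2(2c^2 + 2q^2 + 2q + 2z^2 + 2z + 1).

2(2c^2 + 2q^2 + 2q + 2z^2 + 2z + 1)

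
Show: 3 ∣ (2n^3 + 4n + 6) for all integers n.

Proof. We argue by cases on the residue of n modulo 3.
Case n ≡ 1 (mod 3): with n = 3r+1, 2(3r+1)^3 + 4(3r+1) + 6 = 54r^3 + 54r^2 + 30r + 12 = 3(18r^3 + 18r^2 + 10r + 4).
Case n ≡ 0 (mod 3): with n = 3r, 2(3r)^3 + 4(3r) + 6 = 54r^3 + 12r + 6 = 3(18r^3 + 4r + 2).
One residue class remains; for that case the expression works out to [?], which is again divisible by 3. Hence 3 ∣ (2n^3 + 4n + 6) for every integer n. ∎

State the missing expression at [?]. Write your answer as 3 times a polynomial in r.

The residues treated are {1, 0}, so the missing case is n ≡ 2 (mod 3); write n = 3r+2.
Then 2(3r+2)^3 + 4(3r+2) + 6 = 54r^3 + 108r^2 + 84r + 30 = 3(18r^3 + 36r^2 + 28r + 10).

3(18r^3 + 36r^2 + 28r + 10)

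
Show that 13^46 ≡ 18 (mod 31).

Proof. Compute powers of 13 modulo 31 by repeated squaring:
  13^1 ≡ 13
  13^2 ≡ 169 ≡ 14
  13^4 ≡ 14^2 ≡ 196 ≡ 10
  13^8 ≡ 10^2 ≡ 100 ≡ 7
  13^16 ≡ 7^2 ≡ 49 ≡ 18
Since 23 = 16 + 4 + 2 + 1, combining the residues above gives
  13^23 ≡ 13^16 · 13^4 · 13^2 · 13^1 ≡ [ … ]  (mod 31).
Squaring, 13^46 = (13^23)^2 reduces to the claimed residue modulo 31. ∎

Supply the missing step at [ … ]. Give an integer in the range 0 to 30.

24

Multiply the listed residues: 18 · 10 · 14 · 13 = 180 → 2520 → 32760.
Reducing modulo 31: 32760 = 1056·31 + 24, so 13^23 ≡ 24.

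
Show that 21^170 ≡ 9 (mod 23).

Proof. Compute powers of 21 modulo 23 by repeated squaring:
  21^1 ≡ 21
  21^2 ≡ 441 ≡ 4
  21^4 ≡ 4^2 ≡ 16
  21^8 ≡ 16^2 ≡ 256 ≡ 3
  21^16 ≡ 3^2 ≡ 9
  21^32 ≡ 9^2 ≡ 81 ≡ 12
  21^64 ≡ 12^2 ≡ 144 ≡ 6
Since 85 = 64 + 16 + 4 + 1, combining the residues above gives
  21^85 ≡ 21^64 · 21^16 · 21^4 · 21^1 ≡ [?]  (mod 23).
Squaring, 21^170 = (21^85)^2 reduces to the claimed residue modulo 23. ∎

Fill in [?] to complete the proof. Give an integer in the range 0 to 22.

21^64 · 21^16 · 21^4 · 21^1 ≡ 6 · 9 · 16 · 21 = 18144.
18144 mod 23 = 20, so 21^85 ≡ 20 (mod 23).

20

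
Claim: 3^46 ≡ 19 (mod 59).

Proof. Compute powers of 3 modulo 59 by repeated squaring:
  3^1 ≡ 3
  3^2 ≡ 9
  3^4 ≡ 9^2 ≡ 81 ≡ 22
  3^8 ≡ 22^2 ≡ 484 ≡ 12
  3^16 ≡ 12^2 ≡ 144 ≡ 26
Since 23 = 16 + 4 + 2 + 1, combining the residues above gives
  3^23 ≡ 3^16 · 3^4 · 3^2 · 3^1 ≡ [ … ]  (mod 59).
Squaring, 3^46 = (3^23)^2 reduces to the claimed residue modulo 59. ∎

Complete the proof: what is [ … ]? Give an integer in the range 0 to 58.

Multiply the listed residues: 26 · 22 · 9 · 3 = 572 → 5148 → 15444.
Reducing modulo 59: 15444 = 261·59 + 45, so 3^23 ≡ 45.

45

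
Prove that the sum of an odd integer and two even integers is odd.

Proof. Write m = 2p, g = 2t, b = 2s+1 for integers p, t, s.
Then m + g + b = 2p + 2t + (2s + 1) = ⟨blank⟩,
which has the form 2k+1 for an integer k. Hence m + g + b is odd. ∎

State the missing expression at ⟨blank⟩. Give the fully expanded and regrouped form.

2p + 2t + (2s + 1) = 2p + 2s + 2t + 1
= 2(p + s + t) + 1.
Since p + s + t is an integer, the sum is of the form 2k+1 for an integer k.

2(p + s + t) + 1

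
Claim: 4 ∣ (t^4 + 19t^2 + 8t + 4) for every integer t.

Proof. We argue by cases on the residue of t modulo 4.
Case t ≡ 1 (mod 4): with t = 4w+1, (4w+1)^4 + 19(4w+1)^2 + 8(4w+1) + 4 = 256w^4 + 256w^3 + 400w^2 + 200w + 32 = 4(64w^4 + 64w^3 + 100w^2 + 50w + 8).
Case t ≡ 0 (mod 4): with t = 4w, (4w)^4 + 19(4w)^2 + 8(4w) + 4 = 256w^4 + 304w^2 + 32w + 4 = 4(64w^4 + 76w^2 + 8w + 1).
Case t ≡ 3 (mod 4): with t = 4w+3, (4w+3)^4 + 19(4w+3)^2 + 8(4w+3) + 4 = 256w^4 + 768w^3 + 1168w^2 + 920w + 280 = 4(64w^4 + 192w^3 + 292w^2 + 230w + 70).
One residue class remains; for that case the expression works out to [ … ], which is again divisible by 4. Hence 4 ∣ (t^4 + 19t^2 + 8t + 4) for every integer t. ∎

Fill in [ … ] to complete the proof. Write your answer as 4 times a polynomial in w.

The residues treated are {1, 0, 3}, so the missing case is t ≡ 2 (mod 4); write t = 4w+2.
Then (4w+2)^4 + 19(4w+2)^2 + 8(4w+2) + 4 = 256w^4 + 512w^3 + 688w^2 + 464w + 112 = 4(64w^4 + 128w^3 + 172w^2 + 116w + 28).

4(64w^4 + 128w^3 + 172w^2 + 116w + 28)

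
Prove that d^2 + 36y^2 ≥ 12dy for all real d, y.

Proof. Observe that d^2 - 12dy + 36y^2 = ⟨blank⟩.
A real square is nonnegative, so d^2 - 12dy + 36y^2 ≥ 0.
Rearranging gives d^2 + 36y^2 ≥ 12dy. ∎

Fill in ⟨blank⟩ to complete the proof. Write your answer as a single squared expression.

d^2 - 12dy + 36y^2 is a perfect-square trinomial: the outer terms are (d)^2 and (6y)^2, and the cross term is -2·d·6y.
So d^2 - 12dy + 36y^2 = (d - 6y)^2 ≥ 0.

(d - 6y)^2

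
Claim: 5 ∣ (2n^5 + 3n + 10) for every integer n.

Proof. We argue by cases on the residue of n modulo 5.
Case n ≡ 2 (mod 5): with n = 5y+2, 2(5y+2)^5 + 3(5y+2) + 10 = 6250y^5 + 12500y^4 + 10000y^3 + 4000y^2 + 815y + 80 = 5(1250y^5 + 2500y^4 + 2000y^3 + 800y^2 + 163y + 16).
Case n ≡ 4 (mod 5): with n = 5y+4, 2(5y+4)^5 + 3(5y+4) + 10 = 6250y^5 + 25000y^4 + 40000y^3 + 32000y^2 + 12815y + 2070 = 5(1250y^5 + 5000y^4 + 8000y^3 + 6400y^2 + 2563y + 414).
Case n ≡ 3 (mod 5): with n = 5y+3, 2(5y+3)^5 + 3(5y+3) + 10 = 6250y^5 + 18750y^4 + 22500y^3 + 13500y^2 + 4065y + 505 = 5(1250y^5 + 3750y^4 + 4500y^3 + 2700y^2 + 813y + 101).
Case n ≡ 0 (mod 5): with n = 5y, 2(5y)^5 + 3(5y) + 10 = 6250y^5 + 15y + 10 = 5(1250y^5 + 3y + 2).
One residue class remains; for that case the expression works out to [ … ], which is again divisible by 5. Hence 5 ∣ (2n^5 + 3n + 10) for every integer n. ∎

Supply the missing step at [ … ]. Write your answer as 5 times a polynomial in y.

5(1250y^5 + 1250y^4 + 500y^3 + 100y^2 + 13y + 3)

The residues treated are {2, 4, 3, 0}, so the missing case is n ≡ 1 (mod 5); write n = 5y+1.
Then 2(5y+1)^5 + 3(5y+1) + 10 = 6250y^5 + 6250y^4 + 2500y^3 + 500y^2 + 65y + 15 = 5(1250y^5 + 1250y^4 + 500y^3 + 100y^2 + 13y + 3).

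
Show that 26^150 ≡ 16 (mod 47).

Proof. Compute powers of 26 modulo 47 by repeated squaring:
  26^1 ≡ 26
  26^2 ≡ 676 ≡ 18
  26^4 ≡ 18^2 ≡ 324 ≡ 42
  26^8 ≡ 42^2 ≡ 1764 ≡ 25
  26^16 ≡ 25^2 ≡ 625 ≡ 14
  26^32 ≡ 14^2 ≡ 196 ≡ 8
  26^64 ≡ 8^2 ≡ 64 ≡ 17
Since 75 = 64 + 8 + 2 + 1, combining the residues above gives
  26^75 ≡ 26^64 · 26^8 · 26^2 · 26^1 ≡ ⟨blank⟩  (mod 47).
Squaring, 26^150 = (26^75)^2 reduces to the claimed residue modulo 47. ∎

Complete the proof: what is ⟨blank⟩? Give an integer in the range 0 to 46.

26^64 · 26^8 · 26^2 · 26^1 ≡ 17 · 25 · 18 · 26 = 198900.
198900 mod 47 = 43, so 26^75 ≡ 43 (mod 47).

43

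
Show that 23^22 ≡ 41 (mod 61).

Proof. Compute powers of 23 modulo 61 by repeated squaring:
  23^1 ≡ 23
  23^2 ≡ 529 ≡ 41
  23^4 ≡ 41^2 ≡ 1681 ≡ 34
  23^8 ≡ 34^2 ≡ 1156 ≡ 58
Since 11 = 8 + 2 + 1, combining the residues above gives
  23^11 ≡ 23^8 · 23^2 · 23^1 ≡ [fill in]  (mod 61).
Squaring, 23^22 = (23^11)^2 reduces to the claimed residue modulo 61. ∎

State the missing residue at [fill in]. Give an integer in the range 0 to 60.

23^8 · 23^2 · 23^1 ≡ 58 · 41 · 23 = 54694.
54694 mod 61 = 38, so 23^11 ≡ 38 (mod 61).

38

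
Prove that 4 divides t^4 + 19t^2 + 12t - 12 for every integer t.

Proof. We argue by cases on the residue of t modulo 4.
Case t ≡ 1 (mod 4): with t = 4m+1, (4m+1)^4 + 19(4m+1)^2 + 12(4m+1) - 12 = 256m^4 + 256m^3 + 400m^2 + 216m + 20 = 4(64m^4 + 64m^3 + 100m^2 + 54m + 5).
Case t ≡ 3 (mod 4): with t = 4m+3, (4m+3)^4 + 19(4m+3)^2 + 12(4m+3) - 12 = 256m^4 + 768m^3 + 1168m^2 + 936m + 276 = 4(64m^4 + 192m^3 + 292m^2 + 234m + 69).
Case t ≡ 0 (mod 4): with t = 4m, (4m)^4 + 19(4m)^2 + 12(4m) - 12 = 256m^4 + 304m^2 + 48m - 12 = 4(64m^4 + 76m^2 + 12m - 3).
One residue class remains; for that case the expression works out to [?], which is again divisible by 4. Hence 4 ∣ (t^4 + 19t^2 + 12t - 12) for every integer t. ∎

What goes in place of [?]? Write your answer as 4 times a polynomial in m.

Only t ≡ 2 (mod 4) is unaccounted for. Put t = 4m+2:
(4m+2)^4 + 19(4m+2)^2 + 12(4m+2) - 12 expands to 256m^4 + 512m^3 + 688m^2 + 480m + 104,
and factoring out 4 leaves 4(64m^4 + 128m^3 + 172m^2 + 120m + 26).

4(64m^4 + 128m^3 + 172m^2 + 120m + 26)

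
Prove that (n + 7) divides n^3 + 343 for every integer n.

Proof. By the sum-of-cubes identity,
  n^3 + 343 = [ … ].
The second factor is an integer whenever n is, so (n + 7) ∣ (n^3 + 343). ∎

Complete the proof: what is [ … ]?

Polynomial division of n^3 + 343 by n + 7 leaves remainder 0 and quotient n^2 - 7n + 49.
Hence n^3 + 343 = (n + 7)(n^2 - 7n + 49).

(n + 7)(n^2 - 7n + 49)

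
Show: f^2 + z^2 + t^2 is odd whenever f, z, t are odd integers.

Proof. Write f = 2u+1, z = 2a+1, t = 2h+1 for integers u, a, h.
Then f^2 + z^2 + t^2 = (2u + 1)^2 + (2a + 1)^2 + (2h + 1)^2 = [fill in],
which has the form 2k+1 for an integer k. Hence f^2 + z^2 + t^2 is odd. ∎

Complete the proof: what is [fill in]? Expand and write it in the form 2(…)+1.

Expanding: (2u + 1)^2 + (2a + 1)^2 + (2h + 1)^2 = 4a^2 + 4a + 4h^2 + 4h + 4u^2 + 4u + 3.
Every term except the constant is even, so this is 2(2a^2 + 2a + 2h^2 + 2h + 2u^2 + 2u + 1) + 1,
and 2a^2 + 2a + 2h^2 + 2h + 2u^2 + 2u + 1 ∈ ℤ gives the required form.

2(2a^2 + 2a + 2h^2 + 2h + 2u^2 + 2u + 1) + 1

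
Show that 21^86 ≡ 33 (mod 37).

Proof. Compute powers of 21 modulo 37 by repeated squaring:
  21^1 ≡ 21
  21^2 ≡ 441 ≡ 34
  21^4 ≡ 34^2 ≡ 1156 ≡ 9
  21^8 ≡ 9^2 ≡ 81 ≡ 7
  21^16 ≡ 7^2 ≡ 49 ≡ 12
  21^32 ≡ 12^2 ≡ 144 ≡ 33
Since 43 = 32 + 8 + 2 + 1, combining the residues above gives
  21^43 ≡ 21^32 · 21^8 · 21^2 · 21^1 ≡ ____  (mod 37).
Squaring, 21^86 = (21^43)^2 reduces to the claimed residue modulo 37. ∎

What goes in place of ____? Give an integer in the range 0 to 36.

25

Multiply the listed residues: 33 · 7 · 34 · 21 = 231 → 7854 → 164934.
Reducing modulo 37: 164934 = 4457·37 + 25, so 21^43 ≡ 25.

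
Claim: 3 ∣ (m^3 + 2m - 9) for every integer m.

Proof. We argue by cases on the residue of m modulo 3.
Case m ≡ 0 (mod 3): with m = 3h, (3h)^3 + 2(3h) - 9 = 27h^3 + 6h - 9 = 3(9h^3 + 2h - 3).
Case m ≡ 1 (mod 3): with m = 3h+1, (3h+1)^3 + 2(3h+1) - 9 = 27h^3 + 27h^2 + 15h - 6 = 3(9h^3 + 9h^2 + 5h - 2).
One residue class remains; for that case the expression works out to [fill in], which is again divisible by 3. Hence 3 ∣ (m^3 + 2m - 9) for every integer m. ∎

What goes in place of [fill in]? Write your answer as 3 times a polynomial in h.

3(9h^3 + 18h^2 + 14h + 1)

Only m ≡ 2 (mod 3) is unaccounted for. Put m = 3h+2:
(3h+2)^3 + 2(3h+2) - 9 expands to 27h^3 + 54h^2 + 42h + 3,
and factoring out 3 leaves 3(9h^3 + 18h^2 + 14h + 1).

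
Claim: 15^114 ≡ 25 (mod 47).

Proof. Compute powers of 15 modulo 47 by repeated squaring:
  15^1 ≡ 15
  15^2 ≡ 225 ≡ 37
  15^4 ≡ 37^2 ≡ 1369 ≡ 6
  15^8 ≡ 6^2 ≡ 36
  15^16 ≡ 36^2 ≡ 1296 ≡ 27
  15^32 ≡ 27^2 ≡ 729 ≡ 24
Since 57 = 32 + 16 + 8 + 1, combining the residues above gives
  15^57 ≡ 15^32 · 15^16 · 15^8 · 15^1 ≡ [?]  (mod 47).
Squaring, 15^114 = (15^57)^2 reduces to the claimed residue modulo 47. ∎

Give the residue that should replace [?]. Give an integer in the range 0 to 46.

Multiply the listed residues: 24 · 27 · 36 · 15 = 648 → 23328 → 349920.
Reducing modulo 47: 349920 = 7445·47 + 5, so 15^57 ≡ 5.

5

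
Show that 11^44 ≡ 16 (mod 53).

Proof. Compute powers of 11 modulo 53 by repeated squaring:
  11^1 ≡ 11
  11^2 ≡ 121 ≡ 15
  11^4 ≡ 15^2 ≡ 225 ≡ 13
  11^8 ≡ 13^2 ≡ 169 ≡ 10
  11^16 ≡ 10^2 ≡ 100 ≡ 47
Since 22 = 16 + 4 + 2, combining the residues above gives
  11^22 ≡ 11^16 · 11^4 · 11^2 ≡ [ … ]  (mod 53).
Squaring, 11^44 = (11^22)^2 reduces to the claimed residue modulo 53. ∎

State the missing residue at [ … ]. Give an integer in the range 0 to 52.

Multiply the listed residues: 47 · 13 · 15 = 611 → 9165.
Reducing modulo 53: 9165 = 172·53 + 49, so 11^22 ≡ 49.

49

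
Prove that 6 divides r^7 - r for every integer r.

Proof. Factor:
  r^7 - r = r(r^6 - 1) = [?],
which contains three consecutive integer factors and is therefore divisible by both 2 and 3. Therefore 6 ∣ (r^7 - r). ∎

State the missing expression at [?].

(r - 1)r(r + 1)(r^4 + r^2 + 1)

r^6 - 1 = (r^2 - 1)(r^4 + r^2 + 1), and r^2 - 1 = (r-1)(r+1).
So r(r^6 - 1) = (r - 1)r(r + 1)(r^4 + r^2 + 1).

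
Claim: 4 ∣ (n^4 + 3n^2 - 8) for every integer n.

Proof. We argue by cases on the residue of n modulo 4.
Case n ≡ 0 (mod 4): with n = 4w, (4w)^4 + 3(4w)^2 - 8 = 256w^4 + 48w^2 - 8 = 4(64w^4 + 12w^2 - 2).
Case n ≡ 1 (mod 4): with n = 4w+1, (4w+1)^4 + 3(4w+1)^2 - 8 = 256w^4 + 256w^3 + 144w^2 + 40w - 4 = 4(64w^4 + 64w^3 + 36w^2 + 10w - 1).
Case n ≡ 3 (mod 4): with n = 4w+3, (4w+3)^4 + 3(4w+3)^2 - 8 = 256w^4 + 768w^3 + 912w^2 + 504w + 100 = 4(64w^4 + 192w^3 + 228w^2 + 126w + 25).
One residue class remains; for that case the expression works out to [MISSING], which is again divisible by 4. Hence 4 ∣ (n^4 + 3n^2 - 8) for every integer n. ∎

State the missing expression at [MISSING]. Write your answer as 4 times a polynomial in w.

4(64w^4 + 128w^3 + 108w^2 + 44w + 5)

Only n ≡ 2 (mod 4) is unaccounted for. Put n = 4w+2:
(4w+2)^4 + 3(4w+2)^2 - 8 expands to 256w^4 + 512w^3 + 432w^2 + 176w + 20,
and factoring out 4 leaves 4(64w^4 + 128w^3 + 108w^2 + 44w + 5).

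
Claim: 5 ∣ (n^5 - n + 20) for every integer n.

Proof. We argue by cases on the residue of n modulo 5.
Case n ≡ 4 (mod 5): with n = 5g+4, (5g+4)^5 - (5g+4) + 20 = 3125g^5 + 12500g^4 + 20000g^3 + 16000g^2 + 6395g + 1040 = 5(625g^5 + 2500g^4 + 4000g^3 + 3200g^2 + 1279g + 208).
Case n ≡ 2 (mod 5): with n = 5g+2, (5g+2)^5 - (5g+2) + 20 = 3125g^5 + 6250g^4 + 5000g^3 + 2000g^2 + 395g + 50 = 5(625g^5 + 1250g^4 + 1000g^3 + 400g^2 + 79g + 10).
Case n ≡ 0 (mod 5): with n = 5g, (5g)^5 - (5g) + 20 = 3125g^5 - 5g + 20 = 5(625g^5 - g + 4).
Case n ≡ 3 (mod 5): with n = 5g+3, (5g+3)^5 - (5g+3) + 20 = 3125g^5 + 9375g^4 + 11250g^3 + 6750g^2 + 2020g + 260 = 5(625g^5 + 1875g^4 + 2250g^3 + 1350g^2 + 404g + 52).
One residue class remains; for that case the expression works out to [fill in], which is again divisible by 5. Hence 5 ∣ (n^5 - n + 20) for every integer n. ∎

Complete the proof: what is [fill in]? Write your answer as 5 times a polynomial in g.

5(625g^5 + 625g^4 + 250g^3 + 50g^2 + 4g + 4)

Only n ≡ 1 (mod 5) is unaccounted for. Put n = 5g+1:
(5g+1)^5 - (5g+1) + 20 expands to 3125g^5 + 3125g^4 + 1250g^3 + 250g^2 + 20g + 20,
and factoring out 5 leaves 5(625g^5 + 625g^4 + 250g^3 + 50g^2 + 4g + 4).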